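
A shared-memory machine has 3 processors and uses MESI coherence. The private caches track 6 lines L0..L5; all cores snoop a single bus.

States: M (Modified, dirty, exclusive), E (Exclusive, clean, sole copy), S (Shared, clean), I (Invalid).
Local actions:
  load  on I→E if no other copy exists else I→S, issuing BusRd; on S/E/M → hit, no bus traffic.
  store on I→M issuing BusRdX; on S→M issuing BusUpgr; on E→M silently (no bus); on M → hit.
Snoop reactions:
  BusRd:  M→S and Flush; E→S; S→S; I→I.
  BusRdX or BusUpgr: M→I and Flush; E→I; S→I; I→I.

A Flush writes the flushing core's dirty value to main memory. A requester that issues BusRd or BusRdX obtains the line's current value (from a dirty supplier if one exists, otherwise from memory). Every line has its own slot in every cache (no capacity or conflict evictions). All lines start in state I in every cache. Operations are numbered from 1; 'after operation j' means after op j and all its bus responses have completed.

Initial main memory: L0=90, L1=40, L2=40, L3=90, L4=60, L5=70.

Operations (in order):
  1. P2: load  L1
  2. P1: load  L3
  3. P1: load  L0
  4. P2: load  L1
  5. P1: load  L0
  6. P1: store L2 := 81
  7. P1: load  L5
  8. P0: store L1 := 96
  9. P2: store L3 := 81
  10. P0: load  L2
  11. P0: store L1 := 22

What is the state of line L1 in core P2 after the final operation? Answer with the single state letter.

state = I

1. P2: load  L1  bus=[BusRd]  L1: P0=I P1=I P2=E  mem[L1]=40
2. P1: load  L3  bus=[BusRd]  L3: P0=I P1=E P2=I  mem[L3]=90
3. P1: load  L0  bus=[BusRd]  L0: P0=I P1=E P2=I  mem[L0]=90
4. P2: load  L1  bus=[-]  L1: P0=I P1=I P2=E  mem[L1]=40
5. P1: load  L0  bus=[-]  L0: P0=I P1=E P2=I  mem[L0]=90
6. P1: store L2 := 81  bus=[BusRdX]  L2: P0=I P1=M P2=I  mem[L2]=40
7. P1: load  L5  bus=[BusRd]  L5: P0=I P1=E P2=I  mem[L5]=70
8. P0: store L1 := 96  bus=[BusRdX]  L1: P0=M P1=I P2=I  mem[L1]=40
9. P2: store L3 := 81  bus=[BusRdX]  L3: P0=I P1=I P2=M  mem[L3]=90
10. P0: load  L2  bus=[BusRd,Flush]  L2: P0=S P1=S P2=I  mem[L2]=81
11. P0: store L1 := 22  bus=[-]  L1: P0=M P1=I P2=I  mem[L1]=40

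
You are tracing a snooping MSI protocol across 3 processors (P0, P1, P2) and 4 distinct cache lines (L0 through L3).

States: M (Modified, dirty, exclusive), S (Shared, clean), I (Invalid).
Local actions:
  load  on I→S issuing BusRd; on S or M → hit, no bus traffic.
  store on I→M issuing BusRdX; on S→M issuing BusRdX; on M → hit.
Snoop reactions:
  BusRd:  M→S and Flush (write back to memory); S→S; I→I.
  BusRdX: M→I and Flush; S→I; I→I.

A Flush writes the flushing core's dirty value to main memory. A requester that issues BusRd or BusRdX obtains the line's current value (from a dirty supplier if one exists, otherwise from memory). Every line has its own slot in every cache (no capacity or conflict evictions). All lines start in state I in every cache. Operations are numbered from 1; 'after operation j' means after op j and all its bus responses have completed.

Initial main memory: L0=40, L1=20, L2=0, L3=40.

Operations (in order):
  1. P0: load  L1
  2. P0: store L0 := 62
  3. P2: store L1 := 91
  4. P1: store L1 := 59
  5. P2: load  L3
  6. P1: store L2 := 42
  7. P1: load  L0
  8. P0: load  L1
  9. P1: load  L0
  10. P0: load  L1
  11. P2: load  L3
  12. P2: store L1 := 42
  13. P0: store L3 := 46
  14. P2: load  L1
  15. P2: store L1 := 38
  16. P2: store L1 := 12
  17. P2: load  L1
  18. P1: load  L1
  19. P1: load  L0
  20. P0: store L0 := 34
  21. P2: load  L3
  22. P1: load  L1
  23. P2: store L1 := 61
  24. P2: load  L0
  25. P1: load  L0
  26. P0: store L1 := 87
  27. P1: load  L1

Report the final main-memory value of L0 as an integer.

1. P0: load  L1  bus=[BusRd]  L1: P0=S P1=I P2=I  mem[L1]=20
2. P0: store L0 := 62  bus=[BusRdX]  L0: P0=M P1=I P2=I  mem[L0]=40
3. P2: store L1 := 91  bus=[BusRdX]  L1: P0=I P1=I P2=M  mem[L1]=20
4. P1: store L1 := 59  bus=[BusRdX,Flush]  L1: P0=I P1=M P2=I  mem[L1]=91
5. P2: load  L3  bus=[BusRd]  L3: P0=I P1=I P2=S  mem[L3]=40
6. P1: store L2 := 42  bus=[BusRdX]  L2: P0=I P1=M P2=I  mem[L2]=0
7. P1: load  L0  bus=[BusRd,Flush]  L0: P0=S P1=S P2=I  mem[L0]=62
8. P0: load  L1  bus=[BusRd,Flush]  L1: P0=S P1=S P2=I  mem[L1]=59
9. P1: load  L0  bus=[-]  L0: P0=S P1=S P2=I  mem[L0]=62
10. P0: load  L1  bus=[-]  L1: P0=S P1=S P2=I  mem[L1]=59
11. P2: load  L3  bus=[-]  L3: P0=I P1=I P2=S  mem[L3]=40
12. P2: store L1 := 42  bus=[BusRdX]  L1: P0=I P1=I P2=M  mem[L1]=59
13. P0: store L3 := 46  bus=[BusRdX]  L3: P0=M P1=I P2=I  mem[L3]=40
14. P2: load  L1  bus=[-]  L1: P0=I P1=I P2=M  mem[L1]=59
15. P2: store L1 := 38  bus=[-]  L1: P0=I P1=I P2=M  mem[L1]=59
16. P2: store L1 := 12  bus=[-]  L1: P0=I P1=I P2=M  mem[L1]=59
17. P2: load  L1  bus=[-]  L1: P0=I P1=I P2=M  mem[L1]=59
18. P1: load  L1  bus=[BusRd,Flush]  L1: P0=I P1=S P2=S  mem[L1]=12
19. P1: load  L0  bus=[-]  L0: P0=S P1=S P2=I  mem[L0]=62
20. P0: store L0 := 34  bus=[BusRdX]  L0: P0=M P1=I P2=I  mem[L0]=62
21. P2: load  L3  bus=[BusRd,Flush]  L3: P0=S P1=I P2=S  mem[L3]=46
22. P1: load  L1  bus=[-]  L1: P0=I P1=S P2=S  mem[L1]=12
23. P2: store L1 := 61  bus=[BusRdX]  L1: P0=I P1=I P2=M  mem[L1]=12
24. P2: load  L0  bus=[BusRd,Flush]  L0: P0=S P1=I P2=S  mem[L0]=34
25. P1: load  L0  bus=[BusRd]  L0: P0=S P1=S P2=S  mem[L0]=34
26. P0: store L1 := 87  bus=[BusRdX,Flush]  L1: P0=M P1=I P2=I  mem[L1]=61
27. P1: load  L1  bus=[BusRd,Flush]  L1: P0=S P1=S P2=I  mem[L1]=87

memory[L0] = 34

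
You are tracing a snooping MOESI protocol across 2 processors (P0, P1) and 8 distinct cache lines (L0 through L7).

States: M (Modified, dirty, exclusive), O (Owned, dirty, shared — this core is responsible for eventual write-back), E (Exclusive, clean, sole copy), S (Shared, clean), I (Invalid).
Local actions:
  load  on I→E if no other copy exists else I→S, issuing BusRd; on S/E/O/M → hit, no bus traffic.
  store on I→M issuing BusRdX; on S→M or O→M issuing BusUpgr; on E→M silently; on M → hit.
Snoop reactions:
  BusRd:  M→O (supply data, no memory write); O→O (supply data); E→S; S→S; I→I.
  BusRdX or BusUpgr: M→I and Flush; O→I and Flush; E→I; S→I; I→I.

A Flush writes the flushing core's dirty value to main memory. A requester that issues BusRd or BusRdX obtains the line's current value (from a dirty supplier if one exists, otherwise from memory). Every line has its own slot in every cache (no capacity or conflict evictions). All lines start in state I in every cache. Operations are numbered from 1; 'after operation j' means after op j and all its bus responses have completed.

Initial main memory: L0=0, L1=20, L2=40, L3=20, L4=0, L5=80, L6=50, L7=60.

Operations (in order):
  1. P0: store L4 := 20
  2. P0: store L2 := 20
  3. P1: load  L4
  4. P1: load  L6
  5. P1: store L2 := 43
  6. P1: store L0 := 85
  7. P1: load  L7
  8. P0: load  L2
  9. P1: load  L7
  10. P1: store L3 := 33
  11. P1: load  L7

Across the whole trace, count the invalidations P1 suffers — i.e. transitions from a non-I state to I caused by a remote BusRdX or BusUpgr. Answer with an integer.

invalidations = 0

[1] P0: store L4 := 20 | P0:M(20), P1:I | bus: BusRdX
[2] P0: store L2 := 20 | P0:M(20), P1:I | bus: BusRdX
[3] P1: load  L4 | P0:O(20), P1:S(20) | bus: BusRd
[4] P1: load  L6 | P0:I, P1:E(50) | bus: BusRd
[5] P1: store L2 := 43 | P0:I, P1:M(43) | bus: BusRdX,Flush
[6] P1: store L0 := 85 | P0:I, P1:M(85) | bus: BusRdX
[7] P1: load  L7 | P0:I, P1:E(60) | bus: BusRd
[8] P0: load  L2 | P0:S(43), P1:O(43) | bus: BusRd
[9] P1: load  L7 | P0:I, P1:E(60) | bus: none
[10] P1: store L3 := 33 | P0:I, P1:M(33) | bus: BusRdX
[11] P1: load  L7 | P0:I, P1:E(60) | bus: none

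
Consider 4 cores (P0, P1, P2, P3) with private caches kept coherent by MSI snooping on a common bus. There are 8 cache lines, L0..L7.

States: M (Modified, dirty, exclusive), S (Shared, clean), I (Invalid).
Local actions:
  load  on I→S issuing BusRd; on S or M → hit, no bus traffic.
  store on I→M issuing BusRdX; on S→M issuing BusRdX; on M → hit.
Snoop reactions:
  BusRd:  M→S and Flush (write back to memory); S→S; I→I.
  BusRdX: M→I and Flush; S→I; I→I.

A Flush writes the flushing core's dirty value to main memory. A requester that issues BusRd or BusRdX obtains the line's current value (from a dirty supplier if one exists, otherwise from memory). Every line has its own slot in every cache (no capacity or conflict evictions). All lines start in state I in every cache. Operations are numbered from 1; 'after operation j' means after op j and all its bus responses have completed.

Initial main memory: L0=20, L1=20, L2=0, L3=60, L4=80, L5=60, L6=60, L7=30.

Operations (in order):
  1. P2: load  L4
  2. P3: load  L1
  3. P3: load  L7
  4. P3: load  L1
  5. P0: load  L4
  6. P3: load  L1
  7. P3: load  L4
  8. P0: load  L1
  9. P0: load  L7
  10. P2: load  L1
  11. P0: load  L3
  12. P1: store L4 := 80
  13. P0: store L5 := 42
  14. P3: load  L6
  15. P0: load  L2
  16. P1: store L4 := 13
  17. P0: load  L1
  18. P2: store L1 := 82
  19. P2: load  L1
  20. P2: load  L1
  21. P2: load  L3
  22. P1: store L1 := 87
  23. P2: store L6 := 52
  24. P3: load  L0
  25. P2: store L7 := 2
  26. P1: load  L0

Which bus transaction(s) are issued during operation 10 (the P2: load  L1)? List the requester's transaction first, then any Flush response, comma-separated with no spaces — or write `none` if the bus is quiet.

bus = BusRd

  op1 P2: load  L4 → I/I/S/I on L4; bus BusRd; mem=80
  op2 P3: load  L1 → I/I/I/S on L1; bus BusRd; mem=20
  op3 P3: load  L7 → I/I/I/S on L7; bus BusRd; mem=30
  op4 P3: load  L1 → I/I/I/S on L1; bus (none); mem=20
  op5 P0: load  L4 → S/I/S/I on L4; bus BusRd; mem=80
  op6 P3: load  L1 → I/I/I/S on L1; bus (none); mem=20
  op7 P3: load  L4 → S/I/S/S on L4; bus BusRd; mem=80
  op8 P0: load  L1 → S/I/I/S on L1; bus BusRd; mem=20
  op9 P0: load  L7 → S/I/I/S on L7; bus BusRd; mem=30
  op10 P2: load  L1 → S/I/S/S on L1; bus BusRd; mem=20
  op11 P0: load  L3 → S/I/I/I on L3; bus BusRd; mem=60
  op12 P1: store L4 := 80 → I/M/I/I on L4; bus BusRdX; mem=80
  op13 P0: store L5 := 42 → M/I/I/I on L5; bus BusRdX; mem=60
  op14 P3: load  L6 → I/I/I/S on L6; bus BusRd; mem=60
  op15 P0: load  L2 → S/I/I/I on L2; bus BusRd; mem=0
  op16 P1: store L4 := 13 → I/M/I/I on L4; bus (none); mem=80
  op17 P0: load  L1 → S/I/S/S on L1; bus (none); mem=20
  op18 P2: store L1 := 82 → I/I/M/I on L1; bus BusRdX; mem=20
  op19 P2: load  L1 → I/I/M/I on L1; bus (none); mem=20
  op20 P2: load  L1 → I/I/M/I on L1; bus (none); mem=20
  op21 P2: load  L3 → S/I/S/I on L3; bus BusRd; mem=60
  op22 P1: store L1 := 87 → I/M/I/I on L1; bus BusRdX Flush; mem=82
  op23 P2: store L6 := 52 → I/I/M/I on L6; bus BusRdX; mem=60
  op24 P3: load  L0 → I/I/I/S on L0; bus BusRd; mem=20
  op25 P2: store L7 := 2 → I/I/M/I on L7; bus BusRdX; mem=30
  op26 P1: load  L0 → I/S/I/S on L0; bus BusRd; mem=20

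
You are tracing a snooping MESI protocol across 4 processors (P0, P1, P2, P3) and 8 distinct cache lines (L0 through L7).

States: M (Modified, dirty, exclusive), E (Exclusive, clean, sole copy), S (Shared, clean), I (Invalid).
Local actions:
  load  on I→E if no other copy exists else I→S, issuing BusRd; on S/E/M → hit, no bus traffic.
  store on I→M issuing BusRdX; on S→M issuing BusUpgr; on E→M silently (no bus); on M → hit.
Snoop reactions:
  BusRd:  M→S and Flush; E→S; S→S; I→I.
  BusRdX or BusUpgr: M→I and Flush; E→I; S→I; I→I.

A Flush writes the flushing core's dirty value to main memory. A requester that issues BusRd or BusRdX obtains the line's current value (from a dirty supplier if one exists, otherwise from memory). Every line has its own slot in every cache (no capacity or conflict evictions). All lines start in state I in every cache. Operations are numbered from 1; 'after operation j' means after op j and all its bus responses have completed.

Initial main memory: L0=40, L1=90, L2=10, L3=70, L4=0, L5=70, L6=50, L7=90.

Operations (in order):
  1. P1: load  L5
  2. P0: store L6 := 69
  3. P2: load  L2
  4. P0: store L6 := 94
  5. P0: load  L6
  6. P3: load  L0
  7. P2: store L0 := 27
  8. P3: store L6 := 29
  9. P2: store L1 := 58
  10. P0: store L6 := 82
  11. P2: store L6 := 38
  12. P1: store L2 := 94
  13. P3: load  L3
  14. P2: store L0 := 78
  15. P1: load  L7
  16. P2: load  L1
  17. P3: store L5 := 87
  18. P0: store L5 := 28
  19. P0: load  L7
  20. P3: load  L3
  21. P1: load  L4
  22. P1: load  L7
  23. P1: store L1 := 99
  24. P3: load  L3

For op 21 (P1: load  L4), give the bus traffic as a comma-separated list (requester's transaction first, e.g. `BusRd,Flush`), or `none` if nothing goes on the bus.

bus = BusRd

1. P1: load  L5  bus=[BusRd]  L5: P0=I P1=E P2=I P3=I  mem[L5]=70
2. P0: store L6 := 69  bus=[BusRdX]  L6: P0=M P1=I P2=I P3=I  mem[L6]=50
3. P2: load  L2  bus=[BusRd]  L2: P0=I P1=I P2=E P3=I  mem[L2]=10
4. P0: store L6 := 94  bus=[-]  L6: P0=M P1=I P2=I P3=I  mem[L6]=50
5. P0: load  L6  bus=[-]  L6: P0=M P1=I P2=I P3=I  mem[L6]=50
6. P3: load  L0  bus=[BusRd]  L0: P0=I P1=I P2=I P3=E  mem[L0]=40
7. P2: store L0 := 27  bus=[BusRdX]  L0: P0=I P1=I P2=M P3=I  mem[L0]=40
8. P3: store L6 := 29  bus=[BusRdX,Flush]  L6: P0=I P1=I P2=I P3=M  mem[L6]=94
9. P2: store L1 := 58  bus=[BusRdX]  L1: P0=I P1=I P2=M P3=I  mem[L1]=90
10. P0: store L6 := 82  bus=[BusRdX,Flush]  L6: P0=M P1=I P2=I P3=I  mem[L6]=29
11. P2: store L6 := 38  bus=[BusRdX,Flush]  L6: P0=I P1=I P2=M P3=I  mem[L6]=82
12. P1: store L2 := 94  bus=[BusRdX]  L2: P0=I P1=M P2=I P3=I  mem[L2]=10
13. P3: load  L3  bus=[BusRd]  L3: P0=I P1=I P2=I P3=E  mem[L3]=70
14. P2: store L0 := 78  bus=[-]  L0: P0=I P1=I P2=M P3=I  mem[L0]=40
15. P1: load  L7  bus=[BusRd]  L7: P0=I P1=E P2=I P3=I  mem[L7]=90
16. P2: load  L1  bus=[-]  L1: P0=I P1=I P2=M P3=I  mem[L1]=90
17. P3: store L5 := 87  bus=[BusRdX]  L5: P0=I P1=I P2=I P3=M  mem[L5]=70
18. P0: store L5 := 28  bus=[BusRdX,Flush]  L5: P0=M P1=I P2=I P3=I  mem[L5]=87
19. P0: load  L7  bus=[BusRd]  L7: P0=S P1=S P2=I P3=I  mem[L7]=90
20. P3: load  L3  bus=[-]  L3: P0=I P1=I P2=I P3=E  mem[L3]=70
21. P1: load  L4  bus=[BusRd]  L4: P0=I P1=E P2=I P3=I  mem[L4]=0
22. P1: load  L7  bus=[-]  L7: P0=S P1=S P2=I P3=I  mem[L7]=90
23. P1: store L1 := 99  bus=[BusRdX,Flush]  L1: P0=I P1=M P2=I P3=I  mem[L1]=58
24. P3: load  L3  bus=[-]  L3: P0=I P1=I P2=I P3=E  mem[L3]=70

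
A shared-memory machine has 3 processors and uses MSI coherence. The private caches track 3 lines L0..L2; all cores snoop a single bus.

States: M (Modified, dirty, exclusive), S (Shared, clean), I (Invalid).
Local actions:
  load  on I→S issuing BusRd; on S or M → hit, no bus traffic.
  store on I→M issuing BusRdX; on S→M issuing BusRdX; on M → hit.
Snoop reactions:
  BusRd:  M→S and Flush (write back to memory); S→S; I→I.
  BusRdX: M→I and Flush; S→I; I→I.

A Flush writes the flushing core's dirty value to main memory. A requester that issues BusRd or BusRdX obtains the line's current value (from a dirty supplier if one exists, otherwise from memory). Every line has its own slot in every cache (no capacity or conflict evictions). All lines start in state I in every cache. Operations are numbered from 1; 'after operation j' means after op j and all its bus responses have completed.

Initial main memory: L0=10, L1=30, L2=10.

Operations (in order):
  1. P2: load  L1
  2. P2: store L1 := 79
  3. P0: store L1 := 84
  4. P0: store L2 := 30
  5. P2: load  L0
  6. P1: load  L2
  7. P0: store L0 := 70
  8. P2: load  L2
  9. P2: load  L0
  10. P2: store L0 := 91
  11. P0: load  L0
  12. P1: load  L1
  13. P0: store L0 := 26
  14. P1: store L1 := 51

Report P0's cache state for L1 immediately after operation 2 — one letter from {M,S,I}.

state = I

[1] P2: load  L1 | P0:I, P1:I, P2:S(30) | bus: BusRd
[2] P2: store L1 := 79 | P0:I, P1:I, P2:M(79) | bus: BusRdX
[3] P0: store L1 := 84 | P0:M(84), P1:I, P2:I | bus: BusRdX,Flush
[4] P0: store L2 := 30 | P0:M(30), P1:I, P2:I | bus: BusRdX
[5] P2: load  L0 | P0:I, P1:I, P2:S(10) | bus: BusRd
[6] P1: load  L2 | P0:S(30), P1:S(30), P2:I | bus: BusRd,Flush
[7] P0: store L0 := 70 | P0:M(70), P1:I, P2:I | bus: BusRdX
[8] P2: load  L2 | P0:S(30), P1:S(30), P2:S(30) | bus: BusRd
[9] P2: load  L0 | P0:S(70), P1:I, P2:S(70) | bus: BusRd,Flush
[10] P2: store L0 := 91 | P0:I, P1:I, P2:M(91) | bus: BusRdX
[11] P0: load  L0 | P0:S(91), P1:I, P2:S(91) | bus: BusRd,Flush
[12] P1: load  L1 | P0:S(84), P1:S(84), P2:I | bus: BusRd,Flush
[13] P0: store L0 := 26 | P0:M(26), P1:I, P2:I | bus: BusRdX
[14] P1: store L1 := 51 | P0:I, P1:M(51), P2:I | bus: BusRdX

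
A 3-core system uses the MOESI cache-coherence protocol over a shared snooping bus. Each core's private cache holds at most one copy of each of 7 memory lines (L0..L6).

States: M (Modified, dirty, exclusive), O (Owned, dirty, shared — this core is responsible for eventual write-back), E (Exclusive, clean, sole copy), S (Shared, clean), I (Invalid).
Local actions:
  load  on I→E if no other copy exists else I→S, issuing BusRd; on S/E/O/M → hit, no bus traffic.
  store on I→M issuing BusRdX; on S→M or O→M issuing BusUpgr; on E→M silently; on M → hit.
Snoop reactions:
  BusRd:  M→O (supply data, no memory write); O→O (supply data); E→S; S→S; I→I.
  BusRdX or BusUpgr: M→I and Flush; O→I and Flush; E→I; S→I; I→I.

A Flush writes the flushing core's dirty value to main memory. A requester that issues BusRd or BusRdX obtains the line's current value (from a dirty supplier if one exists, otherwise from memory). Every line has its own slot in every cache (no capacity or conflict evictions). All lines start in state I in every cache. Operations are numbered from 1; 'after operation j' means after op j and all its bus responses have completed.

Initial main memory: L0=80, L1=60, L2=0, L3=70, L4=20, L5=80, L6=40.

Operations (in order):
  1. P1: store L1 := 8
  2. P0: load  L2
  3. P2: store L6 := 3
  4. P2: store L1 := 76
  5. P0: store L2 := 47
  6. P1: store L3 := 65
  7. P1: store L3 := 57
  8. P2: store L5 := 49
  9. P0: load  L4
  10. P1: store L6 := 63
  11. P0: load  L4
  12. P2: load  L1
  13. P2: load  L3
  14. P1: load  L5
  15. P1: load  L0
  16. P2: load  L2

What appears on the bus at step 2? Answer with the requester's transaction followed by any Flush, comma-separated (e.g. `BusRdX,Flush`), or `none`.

bus = BusRd

1. P1: store L1 := 8  bus=[BusRdX]  L1: P0=I P1=M P2=I  mem[L1]=60
2. P0: load  L2  bus=[BusRd]  L2: P0=E P1=I P2=I  mem[L2]=0
3. P2: store L6 := 3  bus=[BusRdX]  L6: P0=I P1=I P2=M  mem[L6]=40
4. P2: store L1 := 76  bus=[BusRdX,Flush]  L1: P0=I P1=I P2=M  mem[L1]=8
5. P0: store L2 := 47  bus=[-]  L2: P0=M P1=I P2=I  mem[L2]=0
6. P1: store L3 := 65  bus=[BusRdX]  L3: P0=I P1=M P2=I  mem[L3]=70
7. P1: store L3 := 57  bus=[-]  L3: P0=I P1=M P2=I  mem[L3]=70
8. P2: store L5 := 49  bus=[BusRdX]  L5: P0=I P1=I P2=M  mem[L5]=80
9. P0: load  L4  bus=[BusRd]  L4: P0=E P1=I P2=I  mem[L4]=20
10. P1: store L6 := 63  bus=[BusRdX,Flush]  L6: P0=I P1=M P2=I  mem[L6]=3
11. P0: load  L4  bus=[-]  L4: P0=E P1=I P2=I  mem[L4]=20
12. P2: load  L1  bus=[-]  L1: P0=I P1=I P2=M  mem[L1]=8
13. P2: load  L3  bus=[BusRd]  L3: P0=I P1=O P2=S  mem[L3]=70
14. P1: load  L5  bus=[BusRd]  L5: P0=I P1=S P2=O  mem[L5]=80
15. P1: load  L0  bus=[BusRd]  L0: P0=I P1=E P2=I  mem[L0]=80
16. P2: load  L2  bus=[BusRd]  L2: P0=O P1=I P2=S  mem[L2]=0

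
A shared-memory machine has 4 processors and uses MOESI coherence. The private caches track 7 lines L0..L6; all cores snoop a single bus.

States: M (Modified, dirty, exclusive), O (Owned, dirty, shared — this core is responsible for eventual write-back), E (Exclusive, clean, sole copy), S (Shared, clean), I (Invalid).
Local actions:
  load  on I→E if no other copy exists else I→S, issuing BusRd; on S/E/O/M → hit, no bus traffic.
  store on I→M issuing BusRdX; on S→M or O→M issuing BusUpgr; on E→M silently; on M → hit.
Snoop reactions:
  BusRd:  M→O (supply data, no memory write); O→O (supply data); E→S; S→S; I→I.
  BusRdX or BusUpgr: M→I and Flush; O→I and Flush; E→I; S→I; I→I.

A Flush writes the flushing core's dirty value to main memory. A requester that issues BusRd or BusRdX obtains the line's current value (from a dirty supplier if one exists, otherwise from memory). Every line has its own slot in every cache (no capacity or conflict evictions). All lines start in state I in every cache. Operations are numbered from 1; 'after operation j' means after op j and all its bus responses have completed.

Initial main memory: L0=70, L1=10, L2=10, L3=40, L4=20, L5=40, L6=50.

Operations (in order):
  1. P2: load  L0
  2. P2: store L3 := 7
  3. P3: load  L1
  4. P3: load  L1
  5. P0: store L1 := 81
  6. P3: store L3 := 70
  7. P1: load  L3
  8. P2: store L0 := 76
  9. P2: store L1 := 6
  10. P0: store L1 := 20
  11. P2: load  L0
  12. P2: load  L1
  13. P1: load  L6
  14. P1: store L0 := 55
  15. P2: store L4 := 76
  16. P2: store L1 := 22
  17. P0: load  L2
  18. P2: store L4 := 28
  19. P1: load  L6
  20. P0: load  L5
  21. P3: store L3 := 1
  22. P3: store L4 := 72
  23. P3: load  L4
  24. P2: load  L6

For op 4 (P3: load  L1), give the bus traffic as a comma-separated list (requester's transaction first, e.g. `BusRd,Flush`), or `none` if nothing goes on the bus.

1. P2: load  L0  bus=[BusRd]  L0: P0=I P1=I P2=E P3=I  mem[L0]=70
2. P2: store L3 := 7  bus=[BusRdX]  L3: P0=I P1=I P2=M P3=I  mem[L3]=40
3. P3: load  L1  bus=[BusRd]  L1: P0=I P1=I P2=I P3=E  mem[L1]=10
4. P3: load  L1  bus=[-]  L1: P0=I P1=I P2=I P3=E  mem[L1]=10
5. P0: store L1 := 81  bus=[BusRdX]  L1: P0=M P1=I P2=I P3=I  mem[L1]=10
6. P3: store L3 := 70  bus=[BusRdX,Flush]  L3: P0=I P1=I P2=I P3=M  mem[L3]=7
7. P1: load  L3  bus=[BusRd]  L3: P0=I P1=S P2=I P3=O  mem[L3]=7
8. P2: store L0 := 76  bus=[-]  L0: P0=I P1=I P2=M P3=I  mem[L0]=70
9. P2: store L1 := 6  bus=[BusRdX,Flush]  L1: P0=I P1=I P2=M P3=I  mem[L1]=81
10. P0: store L1 := 20  bus=[BusRdX,Flush]  L1: P0=M P1=I P2=I P3=I  mem[L1]=6
11. P2: load  L0  bus=[-]  L0: P0=I P1=I P2=M P3=I  mem[L0]=70
12. P2: load  L1  bus=[BusRd]  L1: P0=O P1=I P2=S P3=I  mem[L1]=6
13. P1: load  L6  bus=[BusRd]  L6: P0=I P1=E P2=I P3=I  mem[L6]=50
14. P1: store L0 := 55  bus=[BusRdX,Flush]  L0: P0=I P1=M P2=I P3=I  mem[L0]=76
15. P2: store L4 := 76  bus=[BusRdX]  L4: P0=I P1=I P2=M P3=I  mem[L4]=20
16. P2: store L1 := 22  bus=[BusUpgr,Flush]  L1: P0=I P1=I P2=M P3=I  mem[L1]=20
17. P0: load  L2  bus=[BusRd]  L2: P0=E P1=I P2=I P3=I  mem[L2]=10
18. P2: store L4 := 28  bus=[-]  L4: P0=I P1=I P2=M P3=I  mem[L4]=20
19. P1: load  L6  bus=[-]  L6: P0=I P1=E P2=I P3=I  mem[L6]=50
20. P0: load  L5  bus=[BusRd]  L5: P0=E P1=I P2=I P3=I  mem[L5]=40
21. P3: store L3 := 1  bus=[BusUpgr]  L3: P0=I P1=I P2=I P3=M  mem[L3]=7
22. P3: store L4 := 72  bus=[BusRdX,Flush]  L4: P0=I P1=I P2=I P3=M  mem[L4]=28
23. P3: load  L4  bus=[-]  L4: P0=I P1=I P2=I P3=M  mem[L4]=28
24. P2: load  L6  bus=[BusRd]  L6: P0=I P1=S P2=S P3=I  mem[L6]=50

bus = none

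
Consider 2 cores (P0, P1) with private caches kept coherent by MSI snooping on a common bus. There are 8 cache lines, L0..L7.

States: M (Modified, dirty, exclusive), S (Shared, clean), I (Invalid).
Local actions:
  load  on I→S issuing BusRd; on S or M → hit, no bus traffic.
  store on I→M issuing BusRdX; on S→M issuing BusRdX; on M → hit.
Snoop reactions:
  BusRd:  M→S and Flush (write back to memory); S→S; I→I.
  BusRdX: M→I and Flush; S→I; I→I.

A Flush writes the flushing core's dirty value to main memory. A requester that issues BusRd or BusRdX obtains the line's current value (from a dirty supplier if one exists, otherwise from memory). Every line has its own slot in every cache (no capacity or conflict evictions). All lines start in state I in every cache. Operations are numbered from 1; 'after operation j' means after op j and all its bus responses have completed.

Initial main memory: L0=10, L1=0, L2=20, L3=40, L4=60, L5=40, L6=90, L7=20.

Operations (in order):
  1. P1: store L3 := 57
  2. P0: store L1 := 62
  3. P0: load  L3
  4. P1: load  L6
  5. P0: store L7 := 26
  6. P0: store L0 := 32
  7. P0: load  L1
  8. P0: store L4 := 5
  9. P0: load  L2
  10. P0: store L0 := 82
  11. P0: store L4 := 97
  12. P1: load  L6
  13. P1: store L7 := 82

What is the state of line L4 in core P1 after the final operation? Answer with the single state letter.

[1] P1: store L3 := 57 | P0:I, P1:M(57) | bus: BusRdX
[2] P0: store L1 := 62 | P0:M(62), P1:I | bus: BusRdX
[3] P0: load  L3 | P0:S(57), P1:S(57) | bus: BusRd,Flush
[4] P1: load  L6 | P0:I, P1:S(90) | bus: BusRd
[5] P0: store L7 := 26 | P0:M(26), P1:I | bus: BusRdX
[6] P0: store L0 := 32 | P0:M(32), P1:I | bus: BusRdX
[7] P0: load  L1 | P0:M(62), P1:I | bus: none
[8] P0: store L4 := 5 | P0:M(5), P1:I | bus: BusRdX
[9] P0: load  L2 | P0:S(20), P1:I | bus: BusRd
[10] P0: store L0 := 82 | P0:M(82), P1:I | bus: none
[11] P0: store L4 := 97 | P0:M(97), P1:I | bus: none
[12] P1: load  L6 | P0:I, P1:S(90) | bus: none
[13] P1: store L7 := 82 | P0:I, P1:M(82) | bus: BusRdX,Flush

state = I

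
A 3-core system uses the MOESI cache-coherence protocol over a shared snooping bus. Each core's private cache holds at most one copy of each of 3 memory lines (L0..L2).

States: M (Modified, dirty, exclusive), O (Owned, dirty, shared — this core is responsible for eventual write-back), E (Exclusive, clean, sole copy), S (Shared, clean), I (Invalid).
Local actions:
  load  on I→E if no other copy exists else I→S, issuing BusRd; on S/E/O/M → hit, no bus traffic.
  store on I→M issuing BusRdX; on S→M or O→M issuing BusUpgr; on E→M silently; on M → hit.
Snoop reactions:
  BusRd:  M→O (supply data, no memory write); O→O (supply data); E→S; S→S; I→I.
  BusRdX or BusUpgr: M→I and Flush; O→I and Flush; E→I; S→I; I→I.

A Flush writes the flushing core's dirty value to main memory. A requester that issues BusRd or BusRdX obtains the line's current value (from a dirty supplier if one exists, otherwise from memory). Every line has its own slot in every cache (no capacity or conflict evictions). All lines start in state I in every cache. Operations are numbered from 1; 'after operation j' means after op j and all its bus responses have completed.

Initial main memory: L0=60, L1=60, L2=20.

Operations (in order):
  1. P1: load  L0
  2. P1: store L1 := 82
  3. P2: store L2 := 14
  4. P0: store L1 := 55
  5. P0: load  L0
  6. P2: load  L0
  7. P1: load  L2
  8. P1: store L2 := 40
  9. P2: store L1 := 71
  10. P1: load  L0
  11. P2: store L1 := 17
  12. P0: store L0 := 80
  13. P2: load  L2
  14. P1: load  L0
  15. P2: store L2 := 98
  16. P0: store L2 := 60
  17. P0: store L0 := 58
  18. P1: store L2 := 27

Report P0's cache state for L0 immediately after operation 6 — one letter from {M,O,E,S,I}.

[1] P1: load  L0 | P0:I, P1:E(60), P2:I | bus: BusRd
[2] P1: store L1 := 82 | P0:I, P1:M(82), P2:I | bus: BusRdX
[3] P2: store L2 := 14 | P0:I, P1:I, P2:M(14) | bus: BusRdX
[4] P0: store L1 := 55 | P0:M(55), P1:I, P2:I | bus: BusRdX,Flush
[5] P0: load  L0 | P0:S(60), P1:S(60), P2:I | bus: BusRd
[6] P2: load  L0 | P0:S(60), P1:S(60), P2:S(60) | bus: BusRd
[7] P1: load  L2 | P0:I, P1:S(14), P2:O(14) | bus: BusRd
[8] P1: store L2 := 40 | P0:I, P1:M(40), P2:I | bus: BusUpgr,Flush
[9] P2: store L1 := 71 | P0:I, P1:I, P2:M(71) | bus: BusRdX,Flush
[10] P1: load  L0 | P0:S(60), P1:S(60), P2:S(60) | bus: none
[11] P2: store L1 := 17 | P0:I, P1:I, P2:M(17) | bus: none
[12] P0: store L0 := 80 | P0:M(80), P1:I, P2:I | bus: BusUpgr
[13] P2: load  L2 | P0:I, P1:O(40), P2:S(40) | bus: BusRd
[14] P1: load  L0 | P0:O(80), P1:S(80), P2:I | bus: BusRd
[15] P2: store L2 := 98 | P0:I, P1:I, P2:M(98) | bus: BusUpgr,Flush
[16] P0: store L2 := 60 | P0:M(60), P1:I, P2:I | bus: BusRdX,Flush
[17] P0: store L0 := 58 | P0:M(58), P1:I, P2:I | bus: BusUpgr
[18] P1: store L2 := 27 | P0:I, P1:M(27), P2:I | bus: BusRdX,Flush

state = S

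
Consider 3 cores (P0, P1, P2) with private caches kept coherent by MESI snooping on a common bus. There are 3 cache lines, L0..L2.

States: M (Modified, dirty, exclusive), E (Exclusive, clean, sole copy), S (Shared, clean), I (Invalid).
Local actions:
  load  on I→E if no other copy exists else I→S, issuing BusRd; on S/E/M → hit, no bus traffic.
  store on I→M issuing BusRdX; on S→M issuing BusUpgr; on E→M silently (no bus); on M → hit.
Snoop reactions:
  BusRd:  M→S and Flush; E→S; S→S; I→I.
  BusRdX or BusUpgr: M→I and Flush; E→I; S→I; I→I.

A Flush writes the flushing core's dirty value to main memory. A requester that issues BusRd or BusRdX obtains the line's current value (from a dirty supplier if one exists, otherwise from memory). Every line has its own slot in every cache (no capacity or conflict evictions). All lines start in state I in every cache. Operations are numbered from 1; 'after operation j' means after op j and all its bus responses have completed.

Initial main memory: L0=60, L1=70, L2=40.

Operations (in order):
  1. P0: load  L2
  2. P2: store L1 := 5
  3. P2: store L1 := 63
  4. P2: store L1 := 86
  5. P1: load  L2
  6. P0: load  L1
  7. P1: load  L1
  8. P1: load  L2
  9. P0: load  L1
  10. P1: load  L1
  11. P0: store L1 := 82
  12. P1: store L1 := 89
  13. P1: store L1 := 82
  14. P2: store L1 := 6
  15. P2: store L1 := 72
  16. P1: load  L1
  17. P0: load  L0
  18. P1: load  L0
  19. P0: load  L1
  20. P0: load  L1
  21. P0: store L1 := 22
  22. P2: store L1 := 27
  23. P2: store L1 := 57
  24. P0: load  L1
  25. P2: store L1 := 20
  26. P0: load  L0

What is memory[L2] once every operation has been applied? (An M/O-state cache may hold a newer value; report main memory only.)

memory[L2] = 40

  op1 P0: load  L2 → E/I/I on L2; bus BusRd; mem=40
  op2 P2: store L1 := 5 → I/I/M on L1; bus BusRdX; mem=70
  op3 P2: store L1 := 63 → I/I/M on L1; bus (none); mem=70
  op4 P2: store L1 := 86 → I/I/M on L1; bus (none); mem=70
  op5 P1: load  L2 → S/S/I on L2; bus BusRd; mem=40
  op6 P0: load  L1 → S/I/S on L1; bus BusRd Flush; mem=86
  op7 P1: load  L1 → S/S/S on L1; bus BusRd; mem=86
  op8 P1: load  L2 → S/S/I on L2; bus (none); mem=40
  op9 P0: load  L1 → S/S/S on L1; bus (none); mem=86
  op10 P1: load  L1 → S/S/S on L1; bus (none); mem=86
  op11 P0: store L1 := 82 → M/I/I on L1; bus BusUpgr; mem=86
  op12 P1: store L1 := 89 → I/M/I on L1; bus BusRdX Flush; mem=82
  op13 P1: store L1 := 82 → I/M/I on L1; bus (none); mem=82
  op14 P2: store L1 := 6 → I/I/M on L1; bus BusRdX Flush; mem=82
  op15 P2: store L1 := 72 → I/I/M on L1; bus (none); mem=82
  op16 P1: load  L1 → I/S/S on L1; bus BusRd Flush; mem=72
  op17 P0: load  L0 → E/I/I on L0; bus BusRd; mem=60
  op18 P1: load  L0 → S/S/I on L0; bus BusRd; mem=60
  op19 P0: load  L1 → S/S/S on L1; bus BusRd; mem=72
  op20 P0: load  L1 → S/S/S on L1; bus (none); mem=72
  op21 P0: store L1 := 22 → M/I/I on L1; bus BusUpgr; mem=72
  op22 P2: store L1 := 27 → I/I/M on L1; bus BusRdX Flush; mem=22
  op23 P2: store L1 := 57 → I/I/M on L1; bus (none); mem=22
  op24 P0: load  L1 → S/I/S on L1; bus BusRd Flush; mem=57
  op25 P2: store L1 := 20 → I/I/M on L1; bus BusUpgr; mem=57
  op26 P0: load  L0 → S/S/I on L0; bus (none); mem=60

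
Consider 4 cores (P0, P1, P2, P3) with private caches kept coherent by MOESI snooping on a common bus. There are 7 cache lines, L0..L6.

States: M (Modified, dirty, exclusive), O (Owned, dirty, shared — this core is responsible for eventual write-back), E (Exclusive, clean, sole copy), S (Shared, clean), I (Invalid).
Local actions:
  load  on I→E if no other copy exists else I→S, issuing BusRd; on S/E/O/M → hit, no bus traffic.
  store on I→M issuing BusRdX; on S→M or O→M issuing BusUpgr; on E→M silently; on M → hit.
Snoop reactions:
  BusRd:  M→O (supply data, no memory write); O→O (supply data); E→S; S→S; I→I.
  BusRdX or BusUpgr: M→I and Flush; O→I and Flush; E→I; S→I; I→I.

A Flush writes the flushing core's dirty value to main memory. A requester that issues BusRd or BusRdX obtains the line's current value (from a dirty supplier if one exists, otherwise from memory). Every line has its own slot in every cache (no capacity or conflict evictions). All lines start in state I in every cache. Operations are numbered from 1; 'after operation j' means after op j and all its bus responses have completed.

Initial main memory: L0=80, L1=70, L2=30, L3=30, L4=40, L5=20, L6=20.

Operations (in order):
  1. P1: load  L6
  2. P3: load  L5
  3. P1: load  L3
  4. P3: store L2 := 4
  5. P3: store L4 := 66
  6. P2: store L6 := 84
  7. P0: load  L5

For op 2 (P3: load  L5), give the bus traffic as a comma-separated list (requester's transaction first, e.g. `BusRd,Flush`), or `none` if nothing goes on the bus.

step 1: P1: load  L6  ⟶  IEII  (L6)  txn=BusRd  M[L6]=20
step 2: P3: load  L5  ⟶  IIIE  (L5)  txn=BusRd  M[L5]=20
step 3: P1: load  L3  ⟶  IEII  (L3)  txn=BusRd  M[L3]=30
step 4: P3: store L2 := 4  ⟶  IIIM  (L2)  txn=BusRdX  M[L2]=30
step 5: P3: store L4 := 66  ⟶  IIIM  (L4)  txn=BusRdX  M[L4]=40
step 6: P2: store L6 := 84  ⟶  IIMI  (L6)  txn=BusRdX  M[L6]=20
step 7: P0: load  L5  ⟶  SIIS  (L5)  txn=BusRd  M[L5]=20

bus = BusRd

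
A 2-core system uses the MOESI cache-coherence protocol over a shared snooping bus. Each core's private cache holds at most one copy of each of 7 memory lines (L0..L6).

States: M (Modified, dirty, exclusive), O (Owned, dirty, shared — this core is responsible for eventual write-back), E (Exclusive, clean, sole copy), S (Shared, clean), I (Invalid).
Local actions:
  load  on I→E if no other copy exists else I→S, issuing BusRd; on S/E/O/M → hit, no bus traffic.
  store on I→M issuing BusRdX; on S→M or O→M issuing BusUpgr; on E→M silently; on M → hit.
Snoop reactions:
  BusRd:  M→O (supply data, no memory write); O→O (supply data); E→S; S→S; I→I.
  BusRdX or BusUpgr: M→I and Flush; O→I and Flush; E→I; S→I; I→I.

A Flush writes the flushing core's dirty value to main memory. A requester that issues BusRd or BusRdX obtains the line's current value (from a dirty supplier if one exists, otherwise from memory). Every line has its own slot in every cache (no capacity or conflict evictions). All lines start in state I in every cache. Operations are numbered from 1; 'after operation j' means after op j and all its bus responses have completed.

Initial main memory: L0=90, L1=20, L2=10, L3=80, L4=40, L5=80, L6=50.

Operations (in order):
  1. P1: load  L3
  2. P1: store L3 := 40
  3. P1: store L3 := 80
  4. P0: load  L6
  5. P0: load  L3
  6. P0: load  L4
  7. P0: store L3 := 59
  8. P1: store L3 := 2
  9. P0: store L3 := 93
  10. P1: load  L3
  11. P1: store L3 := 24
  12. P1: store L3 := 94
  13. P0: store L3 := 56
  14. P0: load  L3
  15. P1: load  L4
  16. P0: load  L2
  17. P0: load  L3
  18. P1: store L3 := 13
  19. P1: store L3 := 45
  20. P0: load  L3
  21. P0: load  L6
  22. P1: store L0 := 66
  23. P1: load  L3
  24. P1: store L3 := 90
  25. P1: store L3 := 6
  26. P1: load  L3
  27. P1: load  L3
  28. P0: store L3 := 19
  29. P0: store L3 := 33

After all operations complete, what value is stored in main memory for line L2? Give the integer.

memory[L2] = 10

[1] P1: load  L3 | P0:I, P1:E(80) | bus: BusRd
[2] P1: store L3 := 40 | P0:I, P1:M(40) | bus: none
[3] P1: store L3 := 80 | P0:I, P1:M(80) | bus: none
[4] P0: load  L6 | P0:E(50), P1:I | bus: BusRd
[5] P0: load  L3 | P0:S(80), P1:O(80) | bus: BusRd
[6] P0: load  L4 | P0:E(40), P1:I | bus: BusRd
[7] P0: store L3 := 59 | P0:M(59), P1:I | bus: BusUpgr,Flush
[8] P1: store L3 := 2 | P0:I, P1:M(2) | bus: BusRdX,Flush
[9] P0: store L3 := 93 | P0:M(93), P1:I | bus: BusRdX,Flush
[10] P1: load  L3 | P0:O(93), P1:S(93) | bus: BusRd
[11] P1: store L3 := 24 | P0:I, P1:M(24) | bus: BusUpgr,Flush
[12] P1: store L3 := 94 | P0:I, P1:M(94) | bus: none
[13] P0: store L3 := 56 | P0:M(56), P1:I | bus: BusRdX,Flush
[14] P0: load  L3 | P0:M(56), P1:I | bus: none
[15] P1: load  L4 | P0:S(40), P1:S(40) | bus: BusRd
[16] P0: load  L2 | P0:E(10), P1:I | bus: BusRd
[17] P0: load  L3 | P0:M(56), P1:I | bus: none
[18] P1: store L3 := 13 | P0:I, P1:M(13) | bus: BusRdX,Flush
[19] P1: store L3 := 45 | P0:I, P1:M(45) | bus: none
[20] P0: load  L3 | P0:S(45), P1:O(45) | bus: BusRd
[21] P0: load  L6 | P0:E(50), P1:I | bus: none
[22] P1: store L0 := 66 | P0:I, P1:M(66) | bus: BusRdX
[23] P1: load  L3 | P0:S(45), P1:O(45) | bus: none
[24] P1: store L3 := 90 | P0:I, P1:M(90) | bus: BusUpgr
[25] P1: store L3 := 6 | P0:I, P1:M(6) | bus: none
[26] P1: load  L3 | P0:I, P1:M(6) | bus: none
[27] P1: load  L3 | P0:I, P1:M(6) | bus: none
[28] P0: store L3 := 19 | P0:M(19), P1:I | bus: BusRdX,Flush
[29] P0: store L3 := 33 | P0:M(33), P1:I | bus: none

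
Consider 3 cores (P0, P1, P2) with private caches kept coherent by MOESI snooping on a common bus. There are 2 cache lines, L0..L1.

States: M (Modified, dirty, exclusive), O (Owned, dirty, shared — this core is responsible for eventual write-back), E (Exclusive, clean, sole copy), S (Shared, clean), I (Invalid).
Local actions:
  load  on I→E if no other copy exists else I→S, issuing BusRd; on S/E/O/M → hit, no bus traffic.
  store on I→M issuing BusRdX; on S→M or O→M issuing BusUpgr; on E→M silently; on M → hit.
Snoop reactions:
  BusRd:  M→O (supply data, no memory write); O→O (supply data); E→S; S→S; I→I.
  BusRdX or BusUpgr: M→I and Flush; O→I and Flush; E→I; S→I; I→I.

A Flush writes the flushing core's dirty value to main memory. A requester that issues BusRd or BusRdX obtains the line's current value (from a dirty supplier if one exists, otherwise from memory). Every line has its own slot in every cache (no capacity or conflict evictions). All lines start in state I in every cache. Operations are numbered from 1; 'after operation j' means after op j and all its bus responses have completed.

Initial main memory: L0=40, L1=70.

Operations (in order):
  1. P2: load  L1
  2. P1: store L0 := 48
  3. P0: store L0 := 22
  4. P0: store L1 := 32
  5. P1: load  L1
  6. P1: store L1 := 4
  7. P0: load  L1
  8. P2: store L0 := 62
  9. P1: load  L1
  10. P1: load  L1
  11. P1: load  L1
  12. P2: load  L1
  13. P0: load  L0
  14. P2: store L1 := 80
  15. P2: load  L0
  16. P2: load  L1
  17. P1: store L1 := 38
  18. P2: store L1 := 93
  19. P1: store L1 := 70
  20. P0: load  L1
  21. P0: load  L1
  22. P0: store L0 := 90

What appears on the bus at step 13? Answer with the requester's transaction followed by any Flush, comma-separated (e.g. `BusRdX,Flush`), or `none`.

bus = BusRd

[1] P2: load  L1 | P0:I, P1:I, P2:E(70) | bus: BusRd
[2] P1: store L0 := 48 | P0:I, P1:M(48), P2:I | bus: BusRdX
[3] P0: store L0 := 22 | P0:M(22), P1:I, P2:I | bus: BusRdX,Flush
[4] P0: store L1 := 32 | P0:M(32), P1:I, P2:I | bus: BusRdX
[5] P1: load  L1 | P0:O(32), P1:S(32), P2:I | bus: BusRd
[6] P1: store L1 := 4 | P0:I, P1:M(4), P2:I | bus: BusUpgr,Flush
[7] P0: load  L1 | P0:S(4), P1:O(4), P2:I | bus: BusRd
[8] P2: store L0 := 62 | P0:I, P1:I, P2:M(62) | bus: BusRdX,Flush
[9] P1: load  L1 | P0:S(4), P1:O(4), P2:I | bus: none
[10] P1: load  L1 | P0:S(4), P1:O(4), P2:I | bus: none
[11] P1: load  L1 | P0:S(4), P1:O(4), P2:I | bus: none
[12] P2: load  L1 | P0:S(4), P1:O(4), P2:S(4) | bus: BusRd
[13] P0: load  L0 | P0:S(62), P1:I, P2:O(62) | bus: BusRd
[14] P2: store L1 := 80 | P0:I, P1:I, P2:M(80) | bus: BusUpgr,Flush
[15] P2: load  L0 | P0:S(62), P1:I, P2:O(62) | bus: none
[16] P2: load  L1 | P0:I, P1:I, P2:M(80) | bus: none
[17] P1: store L1 := 38 | P0:I, P1:M(38), P2:I | bus: BusRdX,Flush
[18] P2: store L1 := 93 | P0:I, P1:I, P2:M(93) | bus: BusRdX,Flush
[19] P1: store L1 := 70 | P0:I, P1:M(70), P2:I | bus: BusRdX,Flush
[20] P0: load  L1 | P0:S(70), P1:O(70), P2:I | bus: BusRd
[21] P0: load  L1 | P0:S(70), P1:O(70), P2:I | bus: none
[22] P0: store L0 := 90 | P0:M(90), P1:I, P2:I | bus: BusUpgr,Flush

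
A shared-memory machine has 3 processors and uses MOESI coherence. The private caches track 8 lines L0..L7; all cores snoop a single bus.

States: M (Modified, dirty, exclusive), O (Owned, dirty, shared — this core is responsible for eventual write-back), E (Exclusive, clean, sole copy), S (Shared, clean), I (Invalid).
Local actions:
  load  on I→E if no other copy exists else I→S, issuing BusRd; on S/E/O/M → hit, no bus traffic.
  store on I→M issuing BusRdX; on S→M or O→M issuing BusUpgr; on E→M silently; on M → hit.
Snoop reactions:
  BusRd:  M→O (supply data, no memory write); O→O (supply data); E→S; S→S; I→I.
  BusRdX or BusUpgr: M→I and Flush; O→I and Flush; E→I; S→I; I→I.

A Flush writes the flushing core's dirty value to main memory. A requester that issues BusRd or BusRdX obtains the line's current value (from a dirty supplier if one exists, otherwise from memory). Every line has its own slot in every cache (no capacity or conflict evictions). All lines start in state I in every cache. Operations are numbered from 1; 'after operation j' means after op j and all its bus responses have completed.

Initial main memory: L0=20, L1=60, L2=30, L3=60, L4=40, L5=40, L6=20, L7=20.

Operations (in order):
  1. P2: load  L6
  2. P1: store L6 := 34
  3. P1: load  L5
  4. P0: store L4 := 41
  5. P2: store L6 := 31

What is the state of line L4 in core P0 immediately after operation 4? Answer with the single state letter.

[1] P2: load  L6 | P0:I, P1:I, P2:E(20) | bus: BusRd
[2] P1: store L6 := 34 | P0:I, P1:M(34), P2:I | bus: BusRdX
[3] P1: load  L5 | P0:I, P1:E(40), P2:I | bus: BusRd
[4] P0: store L4 := 41 | P0:M(41), P1:I, P2:I | bus: BusRdX
[5] P2: store L6 := 31 | P0:I, P1:I, P2:M(31) | bus: BusRdX,Flush

state = M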